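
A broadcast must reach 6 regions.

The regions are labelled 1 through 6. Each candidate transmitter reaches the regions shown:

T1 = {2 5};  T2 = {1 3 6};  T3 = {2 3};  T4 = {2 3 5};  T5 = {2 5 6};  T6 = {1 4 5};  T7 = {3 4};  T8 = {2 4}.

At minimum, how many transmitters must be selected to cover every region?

T1 and T2 and T6 together: T1 ∪ T2 ∪ T6 = {1, 2, 3, 4, 5, 6} — every region is covered.
No 2 of the 8 transmitters cover everything (all 28 combinations miss at least one region), so 3 is optimal.

3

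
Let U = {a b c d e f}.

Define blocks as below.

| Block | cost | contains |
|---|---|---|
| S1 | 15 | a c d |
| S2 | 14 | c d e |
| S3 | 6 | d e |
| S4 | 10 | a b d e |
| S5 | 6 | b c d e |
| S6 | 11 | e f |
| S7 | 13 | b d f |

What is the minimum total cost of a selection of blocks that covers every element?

27

S4, S5, S6 together cover every element (S4 ∪ S5 ∪ S6 = {a, b, c, d, e, f}); total cost 10 + 6 + 11 = 27.
No covering selection has total cost below 27.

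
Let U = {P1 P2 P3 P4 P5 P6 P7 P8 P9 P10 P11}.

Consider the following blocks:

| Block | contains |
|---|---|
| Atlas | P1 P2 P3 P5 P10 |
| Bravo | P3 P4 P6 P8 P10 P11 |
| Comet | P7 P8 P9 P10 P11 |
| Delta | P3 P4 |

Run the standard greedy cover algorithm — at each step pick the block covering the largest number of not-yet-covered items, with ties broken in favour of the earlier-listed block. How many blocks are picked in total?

Greedy: pick Bravo (covers 6 new) → pick Atlas (covers 3 new) → pick Comet (covers 2 new). Total picks: 3.

3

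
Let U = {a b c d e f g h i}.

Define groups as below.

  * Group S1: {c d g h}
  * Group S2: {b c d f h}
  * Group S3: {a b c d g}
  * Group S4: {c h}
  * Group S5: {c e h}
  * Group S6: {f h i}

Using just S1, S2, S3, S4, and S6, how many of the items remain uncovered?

Union of S1, S2, S3, S4, S6 = {a, b, c, d, f, g, h, i}.
Not covered: e — 1 item.

1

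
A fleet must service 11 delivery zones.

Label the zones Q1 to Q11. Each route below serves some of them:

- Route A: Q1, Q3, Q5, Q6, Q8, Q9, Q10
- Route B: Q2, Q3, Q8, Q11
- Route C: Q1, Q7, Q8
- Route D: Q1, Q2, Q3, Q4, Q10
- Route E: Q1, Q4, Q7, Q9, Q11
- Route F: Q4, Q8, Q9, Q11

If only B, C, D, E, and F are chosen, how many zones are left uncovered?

2

Union of B, C, D, E, F = {Q1, Q2, Q3, Q4, Q7, Q8, Q9, Q10, Q11}.
Not covered: Q5, Q6 — 2 zones.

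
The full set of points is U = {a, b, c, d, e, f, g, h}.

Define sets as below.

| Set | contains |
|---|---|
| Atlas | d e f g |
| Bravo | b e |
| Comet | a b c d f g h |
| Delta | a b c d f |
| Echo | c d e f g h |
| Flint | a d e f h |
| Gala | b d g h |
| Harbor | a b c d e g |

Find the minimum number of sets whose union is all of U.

Take {Flint, Harbor}. Their union is {a, b, c, d, e, f, g, h}, which is all 8 points.
No single set has all 8 points (the largest, Comet, has 7), so 2 is optimal.

2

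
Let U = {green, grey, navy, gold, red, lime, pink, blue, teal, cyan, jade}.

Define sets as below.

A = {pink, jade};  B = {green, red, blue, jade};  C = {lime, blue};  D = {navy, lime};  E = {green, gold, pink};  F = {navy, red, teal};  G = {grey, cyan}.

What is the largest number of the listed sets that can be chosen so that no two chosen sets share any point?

4

A, C, F, G are pairwise disjoint (A={pink,jade}; C={lime,blue}; F={navy,red,teal}; G={grey,cyan}).
Every remaining set overlaps one of these, and no 5 of the listed sets are pairwise disjoint, so 4 is the maximum.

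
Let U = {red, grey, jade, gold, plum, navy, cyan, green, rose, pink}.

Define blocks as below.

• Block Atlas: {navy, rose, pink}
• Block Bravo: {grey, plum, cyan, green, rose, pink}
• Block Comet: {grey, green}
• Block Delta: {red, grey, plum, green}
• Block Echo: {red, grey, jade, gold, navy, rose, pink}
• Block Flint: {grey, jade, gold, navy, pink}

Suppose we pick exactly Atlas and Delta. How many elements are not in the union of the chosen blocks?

3

Union of Atlas, Delta = {red, grey, plum, navy, green, rose, pink}.
Not covered: jade, gold, cyan — 3 elements.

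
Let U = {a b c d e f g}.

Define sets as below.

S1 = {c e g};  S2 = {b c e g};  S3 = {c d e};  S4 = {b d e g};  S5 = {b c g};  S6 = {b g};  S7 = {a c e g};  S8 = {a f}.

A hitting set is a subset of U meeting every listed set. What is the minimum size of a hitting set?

H = {d, f, g} meets every set (each contains at least one member of H), and |H| = 3.
The sets S3, S6, S8 are pairwise disjoint, so any hitting set needs a separate item for each — at least 3. Hence 3 is optimal.

3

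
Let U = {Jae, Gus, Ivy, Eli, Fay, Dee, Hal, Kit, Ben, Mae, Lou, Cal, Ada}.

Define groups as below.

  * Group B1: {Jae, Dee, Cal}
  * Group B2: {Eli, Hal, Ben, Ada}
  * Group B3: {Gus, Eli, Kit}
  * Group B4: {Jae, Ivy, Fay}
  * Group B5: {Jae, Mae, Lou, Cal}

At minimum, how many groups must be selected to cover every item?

5

B1 and B2 and B3 and B4 and B5 together: B1 ∪ B2 ∪ B3 ∪ B4 ∪ B5 = {Jae, Gus, Ivy, Eli, Fay, Dee, Hal, Kit, Ben, Mae, Lou, Cal, Ada} — every item is covered.
No 4 of the 5 groups cover everything (all 5 combinations miss at least one item), so 5 is optimal.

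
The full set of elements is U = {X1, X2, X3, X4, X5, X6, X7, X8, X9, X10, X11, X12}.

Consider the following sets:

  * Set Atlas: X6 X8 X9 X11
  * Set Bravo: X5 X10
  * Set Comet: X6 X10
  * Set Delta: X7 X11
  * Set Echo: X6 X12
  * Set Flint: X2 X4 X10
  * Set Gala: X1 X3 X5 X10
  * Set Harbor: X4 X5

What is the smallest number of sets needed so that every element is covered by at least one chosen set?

5

Take {Atlas, Delta, Echo, Flint, Gala}. Their union is {X1, X2, X3, X4, X5, X6, X7, X8, X9, X10, X11, X12}, which is all 12 elements.
No 4 of the 8 sets cover everything (all 70 combinations miss at least one element), so 5 is optimal.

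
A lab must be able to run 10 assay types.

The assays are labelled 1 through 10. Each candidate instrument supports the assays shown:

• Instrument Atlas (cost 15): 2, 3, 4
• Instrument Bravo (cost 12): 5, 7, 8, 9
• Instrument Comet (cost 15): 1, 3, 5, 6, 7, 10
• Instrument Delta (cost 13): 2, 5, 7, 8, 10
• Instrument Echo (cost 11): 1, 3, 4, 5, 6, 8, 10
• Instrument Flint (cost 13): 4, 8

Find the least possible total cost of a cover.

Bravo, Delta, Echo together cover every assay (Bravo ∪ Delta ∪ Echo = {1, 2, 3, 4, 5, 6, 7, 8, 9, 10}); total cost 12 + 13 + 11 = 36.
No covering selection has total cost below 36.

36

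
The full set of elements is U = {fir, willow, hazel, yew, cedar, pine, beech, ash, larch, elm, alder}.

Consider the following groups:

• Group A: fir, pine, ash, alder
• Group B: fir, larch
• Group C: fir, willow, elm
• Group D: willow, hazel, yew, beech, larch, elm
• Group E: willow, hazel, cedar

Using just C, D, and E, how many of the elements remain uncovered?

Union of C, D, E = {fir, willow, hazel, yew, cedar, beech, larch, elm}.
Not covered: pine, ash, alder — 3 elements.

3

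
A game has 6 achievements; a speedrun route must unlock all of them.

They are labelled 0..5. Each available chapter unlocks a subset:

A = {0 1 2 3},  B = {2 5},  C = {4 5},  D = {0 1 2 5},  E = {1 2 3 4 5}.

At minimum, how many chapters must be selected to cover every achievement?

A and C together: A ∪ C = {0, 1, 2, 3, 4, 5} — every achievement is covered.
No single chapter has all 6 achievements (the largest, E, has 5), so 2 is optimal.

2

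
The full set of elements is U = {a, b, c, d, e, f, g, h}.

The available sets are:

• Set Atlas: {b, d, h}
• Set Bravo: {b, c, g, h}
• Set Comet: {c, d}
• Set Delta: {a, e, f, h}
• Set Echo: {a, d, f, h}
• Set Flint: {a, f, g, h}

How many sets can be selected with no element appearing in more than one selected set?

Comet, Flint are pairwise disjoint (Comet={c,d}; Flint={a,f,g,h}).
Every remaining set overlaps one of these, and no 3 of the listed sets are pairwise disjoint, so 2 is the maximum.

2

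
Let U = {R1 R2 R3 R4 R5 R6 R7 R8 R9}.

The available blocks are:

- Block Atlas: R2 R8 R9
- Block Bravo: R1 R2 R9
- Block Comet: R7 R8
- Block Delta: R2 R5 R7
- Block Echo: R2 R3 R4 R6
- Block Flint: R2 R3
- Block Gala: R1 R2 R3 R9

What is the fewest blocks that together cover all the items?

4

Bravo and Comet and Delta and Echo together: Bravo ∪ Comet ∪ Delta ∪ Echo = {R1, R2, R3, R4, R5, R6, R7, R8, R9} — every item is covered.
Only Echo contains R4, so Echo is forced; the remaining 5 items need at least 3 more blocks (each remaining block adds at most 2) — so at least 4 blocks are needed, and 4 is optimal.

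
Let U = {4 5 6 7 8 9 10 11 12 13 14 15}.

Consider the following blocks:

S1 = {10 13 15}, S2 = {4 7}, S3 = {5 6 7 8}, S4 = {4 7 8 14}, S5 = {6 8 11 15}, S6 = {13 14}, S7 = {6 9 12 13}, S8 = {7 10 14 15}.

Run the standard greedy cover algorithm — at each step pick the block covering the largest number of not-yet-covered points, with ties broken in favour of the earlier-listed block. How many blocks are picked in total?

Greedy: pick S3 (covers 4 new) → pick S1 (covers 3 new) → pick S4 (covers 2 new) → pick S7 (covers 2 new) → pick S5 (covers 1 new). Total picks: 5.

5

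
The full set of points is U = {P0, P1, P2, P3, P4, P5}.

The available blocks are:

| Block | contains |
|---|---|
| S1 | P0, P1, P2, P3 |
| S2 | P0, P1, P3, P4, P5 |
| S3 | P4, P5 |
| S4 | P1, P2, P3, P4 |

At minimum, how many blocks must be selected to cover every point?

S1 and S3 together: S1 ∪ S3 = {P0, P1, P2, P3, P4, P5} — every point is covered.
No single block has all 6 points (the largest, S2, has 5), so 2 is optimal.

2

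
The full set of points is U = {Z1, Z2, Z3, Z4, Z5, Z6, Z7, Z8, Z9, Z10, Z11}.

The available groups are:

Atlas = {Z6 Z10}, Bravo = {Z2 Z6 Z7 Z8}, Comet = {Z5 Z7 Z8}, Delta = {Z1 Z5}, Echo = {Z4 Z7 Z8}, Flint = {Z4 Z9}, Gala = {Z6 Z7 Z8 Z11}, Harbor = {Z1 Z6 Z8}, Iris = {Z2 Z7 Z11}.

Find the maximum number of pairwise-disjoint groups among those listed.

4

Atlas, Delta, Flint, Iris are pairwise disjoint (Atlas={Z6,Z10}; Delta={Z1,Z5}; Flint={Z4,Z9}; Iris={Z2,Z7,Z11}).
Every remaining group overlaps one of these, and no 5 of the listed groups are pairwise disjoint, so 4 is the maximum.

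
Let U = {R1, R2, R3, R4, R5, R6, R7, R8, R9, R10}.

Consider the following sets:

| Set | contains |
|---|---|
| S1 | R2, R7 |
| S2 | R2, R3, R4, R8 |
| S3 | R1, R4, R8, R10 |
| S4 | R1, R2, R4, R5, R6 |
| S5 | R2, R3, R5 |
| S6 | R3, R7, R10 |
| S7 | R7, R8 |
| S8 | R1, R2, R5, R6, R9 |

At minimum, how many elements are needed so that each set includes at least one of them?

The 3 elements {R2, R7, R8} hit every set.
No choice of 2 elements meets every set, so 3 is the minimum.

3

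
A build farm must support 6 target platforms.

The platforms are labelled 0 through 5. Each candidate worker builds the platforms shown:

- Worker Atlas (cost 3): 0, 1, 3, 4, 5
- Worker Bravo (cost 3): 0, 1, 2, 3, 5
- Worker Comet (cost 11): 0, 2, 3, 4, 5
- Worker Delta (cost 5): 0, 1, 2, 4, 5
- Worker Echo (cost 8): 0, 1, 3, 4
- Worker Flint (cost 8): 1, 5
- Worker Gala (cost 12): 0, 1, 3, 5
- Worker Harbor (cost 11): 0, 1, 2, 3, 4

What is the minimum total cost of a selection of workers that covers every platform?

6

Atlas, Bravo together cover every platform (Atlas ∪ Bravo = {0, 1, 2, 3, 4, 5}); total cost 3 + 3 = 6.
No covering selection has total cost below 6.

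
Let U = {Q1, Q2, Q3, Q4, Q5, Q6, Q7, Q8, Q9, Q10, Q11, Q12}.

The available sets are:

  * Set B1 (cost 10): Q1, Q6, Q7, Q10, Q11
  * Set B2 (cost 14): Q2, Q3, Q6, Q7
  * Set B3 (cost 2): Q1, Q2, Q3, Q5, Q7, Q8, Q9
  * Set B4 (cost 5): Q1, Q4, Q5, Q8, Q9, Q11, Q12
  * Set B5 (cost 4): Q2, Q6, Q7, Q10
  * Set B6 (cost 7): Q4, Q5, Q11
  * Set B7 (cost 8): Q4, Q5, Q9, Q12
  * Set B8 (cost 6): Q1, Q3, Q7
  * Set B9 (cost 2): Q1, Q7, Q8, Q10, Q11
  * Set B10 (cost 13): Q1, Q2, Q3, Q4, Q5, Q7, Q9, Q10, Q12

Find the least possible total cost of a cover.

11

B3, B4, B5 together cover every point (B3 ∪ B4 ∪ B5 = {Q1, Q2, Q3, Q4, Q5, Q6, Q7, Q8, Q9, Q10, Q11, Q12}); total cost 2 + 5 + 4 = 11.
The greedy pick B3, B9, B4, B5 costs 13; no covering selection beats 11.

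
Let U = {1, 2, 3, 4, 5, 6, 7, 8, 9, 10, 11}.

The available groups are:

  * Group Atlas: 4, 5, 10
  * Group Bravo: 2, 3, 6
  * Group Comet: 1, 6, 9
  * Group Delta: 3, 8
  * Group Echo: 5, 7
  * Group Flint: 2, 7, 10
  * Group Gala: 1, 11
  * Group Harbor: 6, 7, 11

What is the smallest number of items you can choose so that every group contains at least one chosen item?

4

Take H = {1, 3, 5, 7}. Each listed group contains at least one of these, so H is a hitting set of size 4.
No choice of 3 items meets every group, so 4 is the minimum.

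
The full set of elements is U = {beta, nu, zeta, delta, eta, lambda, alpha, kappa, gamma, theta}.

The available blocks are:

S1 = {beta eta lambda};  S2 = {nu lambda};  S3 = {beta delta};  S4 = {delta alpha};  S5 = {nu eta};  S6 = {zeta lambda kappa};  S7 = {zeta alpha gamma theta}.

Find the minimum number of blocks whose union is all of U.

4

Take {S3, S5, S6, S7}. Their union is {beta, nu, zeta, delta, eta, lambda, alpha, kappa, gamma, theta}, which is all 10 elements.
Only S6 contains kappa, so S6 is forced; the remaining 7 elements need at least 3 more blocks (each remaining block adds at most 3) — so at least 4 blocks are needed, and 4 is optimal.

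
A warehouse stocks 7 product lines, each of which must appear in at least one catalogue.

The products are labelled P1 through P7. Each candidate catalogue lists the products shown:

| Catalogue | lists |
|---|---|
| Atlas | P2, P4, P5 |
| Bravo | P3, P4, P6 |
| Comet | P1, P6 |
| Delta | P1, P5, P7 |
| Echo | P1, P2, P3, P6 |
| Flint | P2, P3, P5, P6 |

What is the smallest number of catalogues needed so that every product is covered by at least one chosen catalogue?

Bravo and Delta and Echo together: Bravo ∪ Delta ∪ Echo = {P1, P2, P3, P4, P5, P6, P7} — every product is covered.
Only Delta contains P7, so Delta is forced; the remaining 4 products need at least 2 more catalogues (each remaining catalogue adds at most 3) — so at least 3 catalogues are needed, and 3 is optimal.

3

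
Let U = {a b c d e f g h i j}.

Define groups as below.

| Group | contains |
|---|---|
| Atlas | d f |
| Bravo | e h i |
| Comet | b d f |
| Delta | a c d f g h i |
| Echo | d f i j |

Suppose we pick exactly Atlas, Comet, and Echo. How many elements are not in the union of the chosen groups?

Union of Atlas, Comet, Echo = {b, d, f, i, j}.
Not covered: a, c, e, g, h — 5 elements.

5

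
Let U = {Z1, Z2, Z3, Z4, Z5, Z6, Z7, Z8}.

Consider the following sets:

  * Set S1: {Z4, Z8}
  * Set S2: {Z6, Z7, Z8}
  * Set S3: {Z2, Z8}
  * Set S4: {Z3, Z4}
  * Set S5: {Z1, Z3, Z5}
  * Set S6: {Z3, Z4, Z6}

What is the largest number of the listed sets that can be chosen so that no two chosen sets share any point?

S1, S5 are pairwise disjoint (S1={Z4,Z8}; S5={Z1,Z3,Z5}).
Every remaining set overlaps one of these, and no 3 of the listed sets are pairwise disjoint, so 2 is the maximum.

2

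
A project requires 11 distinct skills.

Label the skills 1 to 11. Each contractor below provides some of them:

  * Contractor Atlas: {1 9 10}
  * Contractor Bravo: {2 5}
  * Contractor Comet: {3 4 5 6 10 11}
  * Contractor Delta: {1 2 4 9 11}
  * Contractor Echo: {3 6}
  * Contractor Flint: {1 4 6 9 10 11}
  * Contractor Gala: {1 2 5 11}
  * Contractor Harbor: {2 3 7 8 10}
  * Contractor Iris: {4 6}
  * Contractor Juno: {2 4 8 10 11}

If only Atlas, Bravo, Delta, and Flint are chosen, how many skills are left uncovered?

3

Union of Atlas, Bravo, Delta, Flint = {1, 2, 4, 5, 6, 9, 10, 11}.
Not covered: 3, 7, 8 — 3 skills.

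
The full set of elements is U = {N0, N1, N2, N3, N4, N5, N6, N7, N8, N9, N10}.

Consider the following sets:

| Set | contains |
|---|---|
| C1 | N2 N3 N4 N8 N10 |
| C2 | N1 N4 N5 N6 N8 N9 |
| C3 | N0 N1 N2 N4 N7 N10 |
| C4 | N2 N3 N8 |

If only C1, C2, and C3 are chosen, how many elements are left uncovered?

Union of C1, C2, C3 = {N0, N1, N2, N3, N4, N5, N6, N7, N8, N9, N10} — that's every element, so 0 are uncovered.

0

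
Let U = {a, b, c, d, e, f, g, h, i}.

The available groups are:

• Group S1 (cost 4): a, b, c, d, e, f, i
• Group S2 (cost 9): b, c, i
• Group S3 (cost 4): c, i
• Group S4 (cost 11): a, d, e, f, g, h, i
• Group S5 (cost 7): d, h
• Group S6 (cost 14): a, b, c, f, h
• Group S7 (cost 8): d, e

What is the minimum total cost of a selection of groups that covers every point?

S1, S4 together cover every point (S1 ∪ S4 = {a, b, c, d, e, f, g, h, i}); total cost 4 + 11 = 15.
No covering selection has total cost below 15.

15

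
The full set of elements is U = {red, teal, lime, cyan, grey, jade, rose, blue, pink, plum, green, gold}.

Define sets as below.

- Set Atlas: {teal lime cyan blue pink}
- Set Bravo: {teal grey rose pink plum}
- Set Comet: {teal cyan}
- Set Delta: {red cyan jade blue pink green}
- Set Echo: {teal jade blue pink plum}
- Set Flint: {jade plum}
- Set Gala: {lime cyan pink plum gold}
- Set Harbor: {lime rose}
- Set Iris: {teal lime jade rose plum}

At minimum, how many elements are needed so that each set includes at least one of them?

H = {teal, lime, jade} meets every set (each contains at least one member of H), and |H| = 3.
The sets Comet, Flint, Harbor are pairwise disjoint, so any hitting set needs a separate element for each — at least 3. Hence 3 is optimal.

3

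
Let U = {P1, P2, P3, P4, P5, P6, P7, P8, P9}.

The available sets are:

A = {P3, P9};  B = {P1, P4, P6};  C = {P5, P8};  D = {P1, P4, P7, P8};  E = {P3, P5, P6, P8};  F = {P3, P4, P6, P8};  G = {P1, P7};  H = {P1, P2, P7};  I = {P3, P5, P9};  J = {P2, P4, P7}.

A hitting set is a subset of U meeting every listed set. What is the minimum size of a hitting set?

4

The 4 elements {P1, P2, P8, P9} hit every set.
No choice of 3 elements meets every set, so 4 is the minimum.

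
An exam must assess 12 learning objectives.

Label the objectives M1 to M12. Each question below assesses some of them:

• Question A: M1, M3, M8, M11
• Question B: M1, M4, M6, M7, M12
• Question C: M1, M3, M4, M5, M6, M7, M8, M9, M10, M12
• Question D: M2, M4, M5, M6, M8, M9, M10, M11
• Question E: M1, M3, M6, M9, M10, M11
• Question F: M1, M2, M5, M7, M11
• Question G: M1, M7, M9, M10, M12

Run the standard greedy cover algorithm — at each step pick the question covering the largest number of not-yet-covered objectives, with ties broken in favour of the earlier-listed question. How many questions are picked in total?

Greedy: pick C (covers 10 new) → pick D (covers 2 new). Total picks: 2.

2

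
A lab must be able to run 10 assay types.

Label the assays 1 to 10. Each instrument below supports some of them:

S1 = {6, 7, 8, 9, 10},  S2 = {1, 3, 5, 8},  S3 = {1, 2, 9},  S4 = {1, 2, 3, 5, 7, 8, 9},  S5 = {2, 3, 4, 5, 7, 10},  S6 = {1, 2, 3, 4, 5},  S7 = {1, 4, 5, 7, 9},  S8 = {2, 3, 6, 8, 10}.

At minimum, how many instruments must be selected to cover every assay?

S1 and S6 together: S1 ∪ S6 = {1, 2, 3, 4, 5, 6, 7, 8, 9, 10} — every assay is covered.
No single instrument has all 10 assays (the largest, S4, has 7), so 2 is optimal.

2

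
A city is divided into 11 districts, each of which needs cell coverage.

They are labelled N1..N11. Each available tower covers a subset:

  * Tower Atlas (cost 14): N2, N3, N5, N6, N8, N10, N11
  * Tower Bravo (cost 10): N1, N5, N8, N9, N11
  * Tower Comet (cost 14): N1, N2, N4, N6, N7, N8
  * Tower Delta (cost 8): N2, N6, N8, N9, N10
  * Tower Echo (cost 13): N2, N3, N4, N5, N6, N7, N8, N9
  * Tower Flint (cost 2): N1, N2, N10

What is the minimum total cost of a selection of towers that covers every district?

25

Bravo, Echo, Flint together cover every district (Bravo ∪ Echo ∪ Flint = {N1, N2, N3, N4, N5, N6, N7, N8, N9, N10, N11}); total cost 10 + 13 + 2 = 25.
No covering selection has total cost below 25.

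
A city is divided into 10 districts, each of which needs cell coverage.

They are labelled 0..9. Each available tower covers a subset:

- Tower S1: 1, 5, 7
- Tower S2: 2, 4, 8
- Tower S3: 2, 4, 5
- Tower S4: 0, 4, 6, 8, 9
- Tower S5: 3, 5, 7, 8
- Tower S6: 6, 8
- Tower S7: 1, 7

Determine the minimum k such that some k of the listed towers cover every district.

S1 and S2 and S4 and S5 together: S1 ∪ S2 ∪ S4 ∪ S5 = {0, 1, 2, 3, 4, 5, 6, 7, 8, 9} — every district is covered.
No 3 of the 7 towers cover everything (all 35 combinations miss at least one district), so 4 is optimal.

4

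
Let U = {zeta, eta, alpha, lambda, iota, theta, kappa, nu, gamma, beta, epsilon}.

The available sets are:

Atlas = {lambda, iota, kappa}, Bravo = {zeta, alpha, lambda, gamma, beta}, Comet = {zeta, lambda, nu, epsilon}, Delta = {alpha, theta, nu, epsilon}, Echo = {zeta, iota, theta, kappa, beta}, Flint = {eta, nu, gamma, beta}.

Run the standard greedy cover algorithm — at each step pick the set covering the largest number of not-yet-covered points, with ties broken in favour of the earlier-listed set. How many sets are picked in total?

4

Greedy: pick Bravo (covers 5 new) → pick Delta (covers 3 new) → pick Atlas (covers 2 new) → pick Flint (covers 1 new). Total picks: 4.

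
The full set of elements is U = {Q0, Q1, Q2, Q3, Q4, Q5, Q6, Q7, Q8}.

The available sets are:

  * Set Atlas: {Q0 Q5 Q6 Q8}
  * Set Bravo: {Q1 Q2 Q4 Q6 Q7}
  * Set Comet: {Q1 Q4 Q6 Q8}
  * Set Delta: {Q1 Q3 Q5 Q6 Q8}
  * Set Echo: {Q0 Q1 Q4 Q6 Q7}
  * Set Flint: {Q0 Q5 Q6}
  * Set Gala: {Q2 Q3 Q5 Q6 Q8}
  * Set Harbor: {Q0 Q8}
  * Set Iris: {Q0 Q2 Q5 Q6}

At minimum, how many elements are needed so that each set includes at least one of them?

2

Take H = {Q0, Q6}. Each listed set contains at least one of these, so H is a hitting set of size 2.
The sets Bravo, Harbor are pairwise disjoint, so any hitting set needs a separate element for each — at least 2. Hence 2 is optimal.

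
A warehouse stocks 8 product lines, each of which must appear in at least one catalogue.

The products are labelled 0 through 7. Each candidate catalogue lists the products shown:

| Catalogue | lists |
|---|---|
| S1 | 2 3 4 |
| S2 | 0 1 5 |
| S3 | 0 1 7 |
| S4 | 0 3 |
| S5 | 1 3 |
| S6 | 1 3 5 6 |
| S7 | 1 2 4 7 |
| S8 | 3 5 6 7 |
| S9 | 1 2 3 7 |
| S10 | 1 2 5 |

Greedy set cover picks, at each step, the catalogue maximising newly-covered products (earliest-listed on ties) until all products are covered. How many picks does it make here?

Greedy: pick S6 (covers 4 new) → pick S7 (covers 3 new) → pick S2 (covers 1 new). Total picks: 3.

3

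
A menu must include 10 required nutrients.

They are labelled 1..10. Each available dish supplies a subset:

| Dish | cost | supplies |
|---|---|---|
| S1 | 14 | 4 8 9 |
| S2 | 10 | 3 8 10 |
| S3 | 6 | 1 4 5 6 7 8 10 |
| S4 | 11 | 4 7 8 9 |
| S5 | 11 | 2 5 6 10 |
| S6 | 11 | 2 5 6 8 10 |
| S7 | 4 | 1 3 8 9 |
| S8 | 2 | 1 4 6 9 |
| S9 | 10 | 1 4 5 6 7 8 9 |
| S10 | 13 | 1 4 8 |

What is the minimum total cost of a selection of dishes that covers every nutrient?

S3, S5, S7 together cover every nutrient (S3 ∪ S5 ∪ S7 = {1, 2, 3, 4, 5, 6, 7, 8, 9, 10}); total cost 6 + 11 + 4 = 21.
The greedy pick S8, S3, S7, S5 costs 23; no covering selection beats 21.

21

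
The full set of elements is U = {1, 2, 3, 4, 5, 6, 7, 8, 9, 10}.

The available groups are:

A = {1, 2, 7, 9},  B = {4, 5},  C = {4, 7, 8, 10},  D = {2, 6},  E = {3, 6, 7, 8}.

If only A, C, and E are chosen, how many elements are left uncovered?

Union of A, C, E = {1, 2, 3, 4, 6, 7, 8, 9, 10}.
Not covered: 5 — 1 element.

1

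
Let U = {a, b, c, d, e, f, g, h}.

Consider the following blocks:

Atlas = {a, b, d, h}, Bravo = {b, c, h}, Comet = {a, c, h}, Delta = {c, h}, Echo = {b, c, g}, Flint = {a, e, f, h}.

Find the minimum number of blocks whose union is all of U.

3

Atlas, Echo, and Flint cover everything between them: the union {a, b, c, d, e, f, g, h} is all of U.
Only Atlas contains d, so Atlas is forced; the remaining 4 elements need at least 2 more blocks (each remaining block adds at most 2) — so at least 3 blocks are needed, and 3 is optimal.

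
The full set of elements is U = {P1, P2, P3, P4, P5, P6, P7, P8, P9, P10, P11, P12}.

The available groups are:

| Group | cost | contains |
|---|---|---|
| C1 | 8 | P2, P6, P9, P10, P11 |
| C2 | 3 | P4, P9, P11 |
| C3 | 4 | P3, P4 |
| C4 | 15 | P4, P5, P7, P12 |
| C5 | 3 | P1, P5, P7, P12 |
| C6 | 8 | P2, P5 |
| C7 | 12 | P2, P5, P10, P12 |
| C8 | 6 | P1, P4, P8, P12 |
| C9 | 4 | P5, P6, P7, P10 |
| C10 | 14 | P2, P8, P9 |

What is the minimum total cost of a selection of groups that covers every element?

21

C1, C3, C5, C8 together cover every element (C1 ∪ C3 ∪ C5 ∪ C8 = {P1, P2, P3, P4, P5, P6, P7, P8, P9, P10, P11, P12}); total cost 8 + 4 + 3 + 6 = 21.
The greedy pick C5, C2, C9, C3, C8, C1 costs 28; no covering selection beats 21.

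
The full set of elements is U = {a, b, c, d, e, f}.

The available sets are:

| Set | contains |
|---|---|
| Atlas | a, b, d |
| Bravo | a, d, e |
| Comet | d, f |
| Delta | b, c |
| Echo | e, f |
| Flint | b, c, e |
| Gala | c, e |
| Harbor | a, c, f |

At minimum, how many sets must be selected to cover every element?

3

Atlas, Bravo, and Harbor cover everything between them: the union {a, b, c, d, e, f} is all of U.
No 2 of the 8 sets cover everything (all 28 combinations miss at least one element), so 3 is optimal.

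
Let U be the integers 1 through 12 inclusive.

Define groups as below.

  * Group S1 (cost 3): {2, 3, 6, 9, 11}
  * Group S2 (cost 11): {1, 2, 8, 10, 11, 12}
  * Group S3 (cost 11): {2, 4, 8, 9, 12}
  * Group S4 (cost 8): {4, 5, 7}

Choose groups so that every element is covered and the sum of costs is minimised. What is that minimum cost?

22

S1, S2, S4 together cover every element (S1 ∪ S2 ∪ S4 = {1, 2, 3, 4, 5, 6, 7, 8, 9, 10, 11, 12}); total cost 3 + 11 + 8 = 22.
No covering selection has total cost below 22.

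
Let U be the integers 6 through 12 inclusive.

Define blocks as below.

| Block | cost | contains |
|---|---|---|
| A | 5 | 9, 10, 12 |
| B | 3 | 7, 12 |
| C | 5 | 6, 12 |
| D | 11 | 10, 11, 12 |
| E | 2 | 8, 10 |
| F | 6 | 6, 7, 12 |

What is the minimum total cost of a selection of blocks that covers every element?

A, D, E, F together cover every element (A ∪ D ∪ E ∪ F = {6, 7, 8, 9, 10, 11, 12}); total cost 5 + 11 + 2 + 6 = 24.
The greedy pick E, B, A, C, D costs 26; no covering selection beats 24.

24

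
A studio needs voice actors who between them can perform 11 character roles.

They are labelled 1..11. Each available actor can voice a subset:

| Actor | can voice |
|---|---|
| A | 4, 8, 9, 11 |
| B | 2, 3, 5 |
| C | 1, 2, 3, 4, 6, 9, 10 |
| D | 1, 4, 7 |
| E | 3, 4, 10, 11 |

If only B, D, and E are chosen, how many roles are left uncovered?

3

Union of B, D, E = {1, 2, 3, 4, 5, 7, 10, 11}.
Not covered: 6, 8, 9 — 3 roles.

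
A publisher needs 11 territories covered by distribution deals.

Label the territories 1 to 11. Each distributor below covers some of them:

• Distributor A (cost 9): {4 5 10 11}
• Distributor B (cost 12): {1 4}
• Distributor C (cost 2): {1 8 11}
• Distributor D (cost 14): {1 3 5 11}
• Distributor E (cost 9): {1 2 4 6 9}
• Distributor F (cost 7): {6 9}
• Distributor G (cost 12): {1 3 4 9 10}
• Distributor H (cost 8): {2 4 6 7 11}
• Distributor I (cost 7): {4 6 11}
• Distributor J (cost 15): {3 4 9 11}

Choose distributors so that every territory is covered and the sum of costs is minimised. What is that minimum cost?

31

A, C, G, H together cover every territory (A ∪ C ∪ G ∪ H = {1, 2, 3, 4, 5, 6, 7, 8, 9, 10, 11}); total cost 9 + 2 + 12 + 8 = 31.
No covering selection has total cost below 31.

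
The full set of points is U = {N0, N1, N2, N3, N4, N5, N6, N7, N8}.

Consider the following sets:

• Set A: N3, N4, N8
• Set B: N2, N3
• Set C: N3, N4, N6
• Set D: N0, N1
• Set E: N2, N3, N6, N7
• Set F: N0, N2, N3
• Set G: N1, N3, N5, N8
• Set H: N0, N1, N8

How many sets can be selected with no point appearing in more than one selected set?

2

A, D are pairwise disjoint (A={N3,N4,N8}; D={N0,N1}).
Every remaining set overlaps one of these, and no 3 of the listed sets are pairwise disjoint, so 2 is the maximum.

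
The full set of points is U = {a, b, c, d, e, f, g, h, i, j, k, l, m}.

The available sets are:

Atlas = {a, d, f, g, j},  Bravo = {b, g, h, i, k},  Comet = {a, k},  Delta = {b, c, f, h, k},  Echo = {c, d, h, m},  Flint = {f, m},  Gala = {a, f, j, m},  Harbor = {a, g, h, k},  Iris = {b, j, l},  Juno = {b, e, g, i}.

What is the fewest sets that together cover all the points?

5

Atlas, Echo, Harbor, Iris, and Juno cover everything between them: the union {a, b, c, d, e, f, g, h, i, j, k, l, m} is all of U.
No 4 of the 10 sets cover everything (all 210 combinations miss at least one point), so 5 is optimal.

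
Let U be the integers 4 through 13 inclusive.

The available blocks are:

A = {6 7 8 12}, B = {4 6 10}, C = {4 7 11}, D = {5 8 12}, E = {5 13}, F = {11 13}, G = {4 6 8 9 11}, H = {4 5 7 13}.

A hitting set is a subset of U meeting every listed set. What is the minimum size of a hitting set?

3

T = {4, 12, 13} meets every block (each contains at least one member of T), and |T| = 3.
The blocks B, D, F are pairwise disjoint, so any hitting set needs a separate item for each — at least 3. Hence 3 is optimal.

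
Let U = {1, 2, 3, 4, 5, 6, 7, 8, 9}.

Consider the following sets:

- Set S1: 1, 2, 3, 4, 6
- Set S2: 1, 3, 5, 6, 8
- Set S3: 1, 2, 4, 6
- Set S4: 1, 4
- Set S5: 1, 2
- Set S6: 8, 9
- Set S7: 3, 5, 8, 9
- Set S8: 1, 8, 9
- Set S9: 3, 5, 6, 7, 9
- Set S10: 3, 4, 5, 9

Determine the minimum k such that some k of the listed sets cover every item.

3

S3 and S8 and S9 together: S3 ∪ S8 ∪ S9 = {1, 2, 3, 4, 5, 6, 7, 8, 9} — every item is covered.
Only S9 contains 7, so S9 is forced; the remaining 4 items need at least 2 more sets (each remaining set adds at most 3) — so at least 3 sets are needed, and 3 is optimal.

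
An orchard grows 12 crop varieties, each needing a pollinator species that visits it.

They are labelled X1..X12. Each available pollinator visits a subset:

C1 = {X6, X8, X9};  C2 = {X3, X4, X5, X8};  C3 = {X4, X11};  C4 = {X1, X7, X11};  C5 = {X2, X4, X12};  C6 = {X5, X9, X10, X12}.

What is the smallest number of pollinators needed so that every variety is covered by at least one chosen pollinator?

5

Take {C1, C2, C4, C5, C6}. Their union is {X1, X2, X3, X4, X5, X6, X7, X8, X9, X10, X11, X12}, which is all 12 varieties.
No 4 of the 6 pollinators cover everything (all 15 combinations miss at least one variety), so 5 is optimal.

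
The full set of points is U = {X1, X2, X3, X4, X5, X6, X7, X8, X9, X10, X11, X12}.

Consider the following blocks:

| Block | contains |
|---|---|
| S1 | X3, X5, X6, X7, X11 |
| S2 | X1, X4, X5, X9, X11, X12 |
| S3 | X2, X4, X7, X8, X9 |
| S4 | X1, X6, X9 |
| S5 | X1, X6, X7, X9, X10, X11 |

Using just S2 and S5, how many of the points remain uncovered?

3

Union of S2, S5 = {X1, X4, X5, X6, X7, X9, X10, X11, X12}.
Not covered: X2, X3, X8 — 3 points.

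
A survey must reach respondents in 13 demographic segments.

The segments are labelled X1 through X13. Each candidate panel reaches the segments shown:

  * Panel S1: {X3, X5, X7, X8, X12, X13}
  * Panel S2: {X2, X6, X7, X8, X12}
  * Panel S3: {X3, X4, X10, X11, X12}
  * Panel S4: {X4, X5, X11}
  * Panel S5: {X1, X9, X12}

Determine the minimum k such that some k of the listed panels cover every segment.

4

S1 and S2 and S3 and S5 together: S1 ∪ S2 ∪ S3 ∪ S5 = {X1, X2, X3, X4, X5, X6, X7, X8, X9, X10, X11, X12, X13} — every segment is covered.
Only S1 contains X13, so S1 is forced; the remaining 7 segments need at least 3 more panels (each remaining panel adds at most 3) — so at least 4 panels are needed, and 4 is optimal.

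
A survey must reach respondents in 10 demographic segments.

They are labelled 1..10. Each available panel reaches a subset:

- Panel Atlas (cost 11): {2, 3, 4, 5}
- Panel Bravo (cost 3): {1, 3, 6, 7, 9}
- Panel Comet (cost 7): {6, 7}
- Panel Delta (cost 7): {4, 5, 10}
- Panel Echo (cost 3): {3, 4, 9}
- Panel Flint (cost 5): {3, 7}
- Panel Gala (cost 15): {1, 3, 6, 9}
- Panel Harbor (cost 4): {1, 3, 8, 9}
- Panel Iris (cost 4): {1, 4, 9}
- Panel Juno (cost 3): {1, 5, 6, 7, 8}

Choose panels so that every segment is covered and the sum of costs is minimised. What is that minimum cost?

Atlas, Bravo, Delta, Juno together cover every segment (Atlas ∪ Bravo ∪ Delta ∪ Juno = {1, 2, 3, 4, 5, 6, 7, 8, 9, 10}); total cost 11 + 3 + 7 + 3 = 24.
The greedy pick Bravo, Juno, Echo, Delta, Atlas costs 27; no covering selection beats 24.

24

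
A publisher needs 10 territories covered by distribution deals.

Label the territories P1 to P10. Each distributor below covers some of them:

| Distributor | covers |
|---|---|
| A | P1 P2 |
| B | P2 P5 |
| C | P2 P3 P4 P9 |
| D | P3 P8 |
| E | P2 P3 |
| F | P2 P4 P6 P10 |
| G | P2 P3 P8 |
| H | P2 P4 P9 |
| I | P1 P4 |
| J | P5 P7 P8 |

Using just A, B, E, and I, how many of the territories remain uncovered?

Union of A, B, E, I = {P1, P2, P3, P4, P5}.
Not covered: P6, P7, P8, P9, P10 — 5 territories.

5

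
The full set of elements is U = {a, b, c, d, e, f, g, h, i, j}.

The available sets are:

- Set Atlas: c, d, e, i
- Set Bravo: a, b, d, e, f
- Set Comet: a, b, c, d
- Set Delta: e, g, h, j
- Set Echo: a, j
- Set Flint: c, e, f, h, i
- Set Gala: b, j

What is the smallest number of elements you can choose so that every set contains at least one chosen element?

The 3 elements {c, e, j} hit every set.
No choice of 2 elements meets every set, so 3 is the minimum.

3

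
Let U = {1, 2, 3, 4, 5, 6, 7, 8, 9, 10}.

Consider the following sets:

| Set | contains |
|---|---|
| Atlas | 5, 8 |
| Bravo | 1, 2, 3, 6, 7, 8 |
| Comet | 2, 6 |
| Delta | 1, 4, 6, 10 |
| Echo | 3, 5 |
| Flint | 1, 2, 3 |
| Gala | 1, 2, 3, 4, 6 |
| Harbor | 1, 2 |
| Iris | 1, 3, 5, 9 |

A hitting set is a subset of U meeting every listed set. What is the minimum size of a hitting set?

Take H = {2, 4, 5}. Each listed set contains at least one of these, so H is a hitting set of size 3.
No choice of 2 items meets every set, so 3 is the minimum.

3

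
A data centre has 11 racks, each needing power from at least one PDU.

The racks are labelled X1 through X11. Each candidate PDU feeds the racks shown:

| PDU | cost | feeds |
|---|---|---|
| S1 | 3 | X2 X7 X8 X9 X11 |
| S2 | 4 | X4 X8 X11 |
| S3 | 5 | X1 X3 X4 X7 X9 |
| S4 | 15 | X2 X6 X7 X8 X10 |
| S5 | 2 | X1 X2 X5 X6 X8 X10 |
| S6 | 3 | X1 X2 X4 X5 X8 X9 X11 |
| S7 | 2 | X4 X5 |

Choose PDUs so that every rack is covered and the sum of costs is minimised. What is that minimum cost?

S3, S5, S6 together cover every rack (S3 ∪ S5 ∪ S6 = {X1, X2, X3, X4, X5, X6, X7, X8, X9, X10, X11}); total cost 5 + 2 + 3 = 10.
The greedy pick S5, S1, S7, S3 costs 12; no covering selection beats 10.

10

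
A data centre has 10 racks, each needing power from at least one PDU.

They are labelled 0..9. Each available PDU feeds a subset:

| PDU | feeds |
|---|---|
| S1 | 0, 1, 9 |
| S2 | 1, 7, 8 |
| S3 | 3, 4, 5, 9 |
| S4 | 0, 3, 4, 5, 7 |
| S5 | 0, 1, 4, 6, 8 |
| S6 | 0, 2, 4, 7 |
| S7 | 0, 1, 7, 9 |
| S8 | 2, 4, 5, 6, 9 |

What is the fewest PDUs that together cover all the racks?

Take {S2, S4, S8}. Their union is {0, 1, 2, 3, 4, 5, 6, 7, 8, 9}, which is all 10 racks.
No 2 of the 8 PDUs cover everything (all 28 combinations miss at least one rack), so 3 is optimal.

3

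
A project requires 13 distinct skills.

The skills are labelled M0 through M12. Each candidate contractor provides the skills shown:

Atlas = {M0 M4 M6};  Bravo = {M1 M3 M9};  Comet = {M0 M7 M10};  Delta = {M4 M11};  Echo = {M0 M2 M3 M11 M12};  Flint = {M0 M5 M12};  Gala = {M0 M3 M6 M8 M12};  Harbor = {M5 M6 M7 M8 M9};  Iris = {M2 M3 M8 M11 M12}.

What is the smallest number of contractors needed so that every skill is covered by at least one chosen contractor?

Atlas and Bravo and Comet and Harbor and Iris together: Atlas ∪ Bravo ∪ Comet ∪ Harbor ∪ Iris = {M0, M1, M2, M3, M4, M5, M6, M7, M8, M9, M10, M11, M12} — every skill is covered.
No 4 of the 9 contractors cover everything (all 126 combinations miss at least one skill), so 5 is optimal.

5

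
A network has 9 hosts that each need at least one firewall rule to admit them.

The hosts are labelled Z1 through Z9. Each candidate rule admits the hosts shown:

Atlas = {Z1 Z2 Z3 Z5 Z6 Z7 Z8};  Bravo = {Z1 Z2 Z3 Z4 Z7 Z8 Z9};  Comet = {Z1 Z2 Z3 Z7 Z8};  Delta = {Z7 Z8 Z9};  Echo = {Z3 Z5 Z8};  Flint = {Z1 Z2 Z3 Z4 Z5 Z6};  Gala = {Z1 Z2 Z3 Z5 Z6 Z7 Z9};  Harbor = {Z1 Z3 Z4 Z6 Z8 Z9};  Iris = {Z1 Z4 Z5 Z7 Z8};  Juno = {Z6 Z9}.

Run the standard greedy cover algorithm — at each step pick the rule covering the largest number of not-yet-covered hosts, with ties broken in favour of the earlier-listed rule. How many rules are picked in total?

2

Greedy: pick Atlas (covers 7 new) → pick Bravo (covers 2 new). Total picks: 2.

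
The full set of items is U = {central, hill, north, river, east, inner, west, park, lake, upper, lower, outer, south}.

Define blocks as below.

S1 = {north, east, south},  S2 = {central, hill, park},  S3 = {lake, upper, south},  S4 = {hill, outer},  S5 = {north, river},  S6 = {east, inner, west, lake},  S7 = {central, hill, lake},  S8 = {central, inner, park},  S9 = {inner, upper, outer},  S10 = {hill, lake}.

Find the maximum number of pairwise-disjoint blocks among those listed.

4

S3, S4, S5, S8 are pairwise disjoint (S3={lake,upper,south}; S4={hill,outer}; S5={north,river}; S8={central,inner,park}).
Every remaining block overlaps one of these, and no 5 of the listed blocks are pairwise disjoint, so 4 is the maximum.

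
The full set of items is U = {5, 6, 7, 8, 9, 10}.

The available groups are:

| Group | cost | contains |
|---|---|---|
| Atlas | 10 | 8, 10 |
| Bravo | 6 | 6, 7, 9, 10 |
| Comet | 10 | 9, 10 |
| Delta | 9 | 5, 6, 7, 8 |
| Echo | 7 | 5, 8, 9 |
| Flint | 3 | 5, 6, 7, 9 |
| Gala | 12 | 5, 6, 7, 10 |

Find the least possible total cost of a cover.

13

Atlas, Flint together cover every item (Atlas ∪ Flint = {5, 6, 7, 8, 9, 10}); total cost 10 + 3 = 13.
No covering selection has total cost below 13.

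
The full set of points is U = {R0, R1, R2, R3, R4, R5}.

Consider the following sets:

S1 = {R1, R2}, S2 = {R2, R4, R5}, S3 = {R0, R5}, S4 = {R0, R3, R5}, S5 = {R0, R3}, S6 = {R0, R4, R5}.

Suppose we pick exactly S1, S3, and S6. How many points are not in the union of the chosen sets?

1

Union of S1, S3, S6 = {R0, R1, R2, R4, R5}.
Not covered: R3 — 1 point.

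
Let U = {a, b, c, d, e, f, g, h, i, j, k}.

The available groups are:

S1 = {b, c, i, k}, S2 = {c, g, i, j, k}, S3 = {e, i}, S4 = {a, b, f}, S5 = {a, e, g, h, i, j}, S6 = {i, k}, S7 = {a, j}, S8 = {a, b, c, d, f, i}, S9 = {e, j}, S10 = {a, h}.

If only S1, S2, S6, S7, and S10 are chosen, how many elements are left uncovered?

Union of S1, S2, S6, S7, S10 = {a, b, c, g, h, i, j, k}.
Not covered: d, e, f — 3 elements.

3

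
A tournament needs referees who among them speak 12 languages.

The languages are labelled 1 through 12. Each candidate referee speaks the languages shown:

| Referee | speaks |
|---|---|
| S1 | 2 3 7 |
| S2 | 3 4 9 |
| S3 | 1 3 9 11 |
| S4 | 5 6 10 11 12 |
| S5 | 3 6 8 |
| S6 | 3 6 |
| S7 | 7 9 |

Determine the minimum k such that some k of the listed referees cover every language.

5

S1 and S2 and S3 and S4 and S5 together: S1 ∪ S2 ∪ S3 ∪ S4 ∪ S5 = {1, 2, 3, 4, 5, 6, 7, 8, 9, 10, 11, 12} — every language is covered.
No 4 of the 7 referees cover everything (all 35 combinations miss at least one language), so 5 is optimal.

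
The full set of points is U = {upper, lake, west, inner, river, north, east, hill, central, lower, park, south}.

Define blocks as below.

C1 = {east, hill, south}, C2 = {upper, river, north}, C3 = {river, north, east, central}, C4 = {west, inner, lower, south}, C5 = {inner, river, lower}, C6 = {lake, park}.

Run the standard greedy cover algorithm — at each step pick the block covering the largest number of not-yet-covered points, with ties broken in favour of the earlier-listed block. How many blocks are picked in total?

5

Greedy: pick C3 (covers 4 new) → pick C4 (covers 4 new) → pick C6 (covers 2 new) → pick C1 (covers 1 new) → pick C2 (covers 1 new). Total picks: 5.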